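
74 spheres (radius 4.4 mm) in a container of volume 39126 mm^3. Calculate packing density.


V_sphere = 4/3*pi*4.4^3 = 356.8179 mm^3
Total V = 74*356.8179 = 26404.5246 mm^3
PD = 26404.5246 / 39126 = 0.675

0.675


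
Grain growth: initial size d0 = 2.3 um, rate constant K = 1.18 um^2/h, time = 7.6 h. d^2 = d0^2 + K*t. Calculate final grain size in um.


d^2 = 2.3^2 + 1.18*7.6 = 14.258
d = sqrt(14.258) = 3.78 um

3.78


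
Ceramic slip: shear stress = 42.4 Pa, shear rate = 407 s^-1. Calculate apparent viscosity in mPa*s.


eta = tau/gamma * 1000 = 42.4/407 * 1000 = 104.2 mPa*s

104.2


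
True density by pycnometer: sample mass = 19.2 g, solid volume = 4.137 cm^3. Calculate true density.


TD = 19.2 / 4.137 = 4.641 g/cm^3

4.641


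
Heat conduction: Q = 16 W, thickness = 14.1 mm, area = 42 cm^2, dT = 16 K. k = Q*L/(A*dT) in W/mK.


k = 16*14.1/1000/(42/10000*16) = 3.36 W/mK

3.36


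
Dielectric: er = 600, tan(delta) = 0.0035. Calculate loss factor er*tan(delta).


Loss = 600 * 0.0035 = 2.1

2.1


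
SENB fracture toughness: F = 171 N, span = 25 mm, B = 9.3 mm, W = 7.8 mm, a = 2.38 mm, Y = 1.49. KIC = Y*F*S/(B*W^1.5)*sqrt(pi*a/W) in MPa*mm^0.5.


KIC = 1.49*171*25/(9.3*7.8^1.5)*sqrt(pi*2.38/7.8) = 30.78

30.78


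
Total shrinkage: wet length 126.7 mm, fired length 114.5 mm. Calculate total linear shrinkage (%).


TS = (126.7 - 114.5) / 126.7 * 100 = 9.63%

9.63


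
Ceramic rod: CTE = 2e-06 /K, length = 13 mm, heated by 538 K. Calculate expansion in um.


dL = 2e-06 * 13 * 538 * 1000 = 13.988 um

13.988


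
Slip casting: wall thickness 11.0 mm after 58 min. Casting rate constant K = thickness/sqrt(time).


K = 11.0 / sqrt(58) = 11.0 / 7.6158 = 1.444 mm/min^0.5

1.444


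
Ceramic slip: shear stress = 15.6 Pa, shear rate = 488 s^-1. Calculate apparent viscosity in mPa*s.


eta = tau/gamma * 1000 = 15.6/488 * 1000 = 32.0 mPa*s

32.0


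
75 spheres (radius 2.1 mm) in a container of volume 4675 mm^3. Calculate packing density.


V_sphere = 4/3*pi*2.1^3 = 38.7924 mm^3
Total V = 75*38.7924 = 2909.43 mm^3
PD = 2909.43 / 4675 = 0.622

0.622


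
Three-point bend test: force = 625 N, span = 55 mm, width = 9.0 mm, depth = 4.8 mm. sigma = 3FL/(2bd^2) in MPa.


sigma = 3*625*55/(2*9.0*4.8^2) = 248.7 MPa

248.7


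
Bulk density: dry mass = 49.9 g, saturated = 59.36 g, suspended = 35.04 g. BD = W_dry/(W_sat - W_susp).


BD = 49.9 / (59.36 - 35.04) = 49.9 / 24.32 = 2.052 g/cm^3

2.052


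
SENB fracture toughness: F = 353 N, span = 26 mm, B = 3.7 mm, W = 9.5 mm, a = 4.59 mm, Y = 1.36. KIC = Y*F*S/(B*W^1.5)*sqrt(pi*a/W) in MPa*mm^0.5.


KIC = 1.36*353*26/(3.7*9.5^1.5)*sqrt(pi*4.59/9.5) = 141.94

141.94


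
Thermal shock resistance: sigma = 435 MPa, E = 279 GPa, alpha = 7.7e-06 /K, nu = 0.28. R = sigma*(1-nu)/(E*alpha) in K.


R = 435*(1-0.28)/(279*1000*7.7e-06) = 146 K

146


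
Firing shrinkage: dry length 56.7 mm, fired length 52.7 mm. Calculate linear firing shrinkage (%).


FS = (56.7 - 52.7) / 56.7 * 100 = 7.05%

7.05


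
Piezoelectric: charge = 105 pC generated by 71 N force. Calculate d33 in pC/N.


d33 = 105 / 71 = 1.5 pC/N

1.5


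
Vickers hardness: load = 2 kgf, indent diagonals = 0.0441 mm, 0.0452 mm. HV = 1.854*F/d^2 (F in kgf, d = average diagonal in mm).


d_avg = (0.0441+0.0452)/2 = 0.04465 mm
HV = 1.854*2/0.04465^2 = 1860

1860


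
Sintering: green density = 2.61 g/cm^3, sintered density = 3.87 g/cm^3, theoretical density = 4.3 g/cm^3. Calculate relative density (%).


Relative = 3.87 / 4.3 * 100 = 90.0%

90.0


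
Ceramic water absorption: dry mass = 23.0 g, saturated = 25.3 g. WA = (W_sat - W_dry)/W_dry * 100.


WA = (25.3 - 23.0) / 23.0 * 100 = 10.0%

10.0


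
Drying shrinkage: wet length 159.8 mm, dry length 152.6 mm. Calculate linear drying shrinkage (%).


DS = (159.8 - 152.6) / 159.8 * 100 = 4.51%

4.51


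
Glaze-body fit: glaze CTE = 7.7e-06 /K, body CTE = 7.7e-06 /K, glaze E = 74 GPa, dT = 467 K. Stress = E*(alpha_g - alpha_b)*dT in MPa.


Stress = 74*1000*(7.7e-06 - 7.7e-06)*467 = 0.0 MPa

0.0


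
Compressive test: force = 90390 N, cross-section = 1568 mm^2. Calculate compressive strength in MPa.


CS = 90390 / 1568 = 57.6 MPa

57.6


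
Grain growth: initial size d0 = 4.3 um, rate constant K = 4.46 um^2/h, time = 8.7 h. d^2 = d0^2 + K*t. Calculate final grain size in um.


d^2 = 4.3^2 + 4.46*8.7 = 57.292
d = sqrt(57.292) = 7.57 um

7.57


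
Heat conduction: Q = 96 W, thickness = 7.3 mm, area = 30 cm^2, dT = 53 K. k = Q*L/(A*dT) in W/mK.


k = 96*7.3/1000/(30/10000*53) = 4.41 W/mK

4.41


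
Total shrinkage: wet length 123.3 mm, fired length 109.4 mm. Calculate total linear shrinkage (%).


TS = (123.3 - 109.4) / 123.3 * 100 = 11.27%

11.27


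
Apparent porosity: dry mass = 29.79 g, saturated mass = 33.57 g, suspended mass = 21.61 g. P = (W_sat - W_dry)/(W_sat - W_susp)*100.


P = (33.57 - 29.79) / (33.57 - 21.61) * 100 = 3.78 / 11.96 * 100 = 31.6%

31.6


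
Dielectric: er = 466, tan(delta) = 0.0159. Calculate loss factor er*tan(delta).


Loss = 466 * 0.0159 = 7.409

7.409


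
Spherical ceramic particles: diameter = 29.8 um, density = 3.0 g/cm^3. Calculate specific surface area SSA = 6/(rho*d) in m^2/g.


SSA = 6 / (3.0 * 29.8) = 0.067 m^2/g

0.067


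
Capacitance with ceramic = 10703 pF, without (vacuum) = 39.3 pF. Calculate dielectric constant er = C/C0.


er = 10703 / 39.3 = 272.34

272.34


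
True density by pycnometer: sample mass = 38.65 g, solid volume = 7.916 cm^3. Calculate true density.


TD = 38.65 / 7.916 = 4.883 g/cm^3

4.883


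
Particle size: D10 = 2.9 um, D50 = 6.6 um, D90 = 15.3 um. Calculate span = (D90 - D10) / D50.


Span = (15.3 - 2.9) / 6.6 = 12.4 / 6.6 = 1.879

1.879


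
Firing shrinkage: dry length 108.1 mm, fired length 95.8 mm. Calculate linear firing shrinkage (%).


FS = (108.1 - 95.8) / 108.1 * 100 = 11.38%

11.38


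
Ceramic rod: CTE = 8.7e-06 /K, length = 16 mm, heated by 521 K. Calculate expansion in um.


dL = 8.7e-06 * 16 * 521 * 1000 = 72.523 um

72.523


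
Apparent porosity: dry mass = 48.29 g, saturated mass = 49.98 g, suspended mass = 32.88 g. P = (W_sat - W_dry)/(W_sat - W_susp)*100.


P = (49.98 - 48.29) / (49.98 - 32.88) * 100 = 1.69 / 17.1 * 100 = 9.9%

9.9


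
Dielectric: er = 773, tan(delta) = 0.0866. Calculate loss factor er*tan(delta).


Loss = 773 * 0.0866 = 66.942

66.942


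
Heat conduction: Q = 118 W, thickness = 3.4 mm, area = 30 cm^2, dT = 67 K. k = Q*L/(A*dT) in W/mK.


k = 118*3.4/1000/(30/10000*67) = 2.0 W/mK

2.0


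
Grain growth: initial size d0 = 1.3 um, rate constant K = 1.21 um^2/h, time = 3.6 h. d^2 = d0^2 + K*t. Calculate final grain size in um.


d^2 = 1.3^2 + 1.21*3.6 = 6.046
d = sqrt(6.046) = 2.46 um

2.46


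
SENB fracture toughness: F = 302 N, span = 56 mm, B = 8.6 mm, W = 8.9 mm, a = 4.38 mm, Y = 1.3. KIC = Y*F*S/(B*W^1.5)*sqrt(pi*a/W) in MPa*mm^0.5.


KIC = 1.3*302*56/(8.6*8.9^1.5)*sqrt(pi*4.38/8.9) = 119.72

119.72


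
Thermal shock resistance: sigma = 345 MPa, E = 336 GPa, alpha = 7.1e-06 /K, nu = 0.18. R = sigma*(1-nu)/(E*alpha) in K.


R = 345*(1-0.18)/(336*1000*7.1e-06) = 119 K

119


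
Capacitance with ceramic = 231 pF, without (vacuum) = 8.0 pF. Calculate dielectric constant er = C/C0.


er = 231 / 8.0 = 28.88

28.88


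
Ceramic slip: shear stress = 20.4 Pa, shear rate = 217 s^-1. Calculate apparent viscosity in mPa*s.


eta = tau/gamma * 1000 = 20.4/217 * 1000 = 94.0 mPa*s

94.0


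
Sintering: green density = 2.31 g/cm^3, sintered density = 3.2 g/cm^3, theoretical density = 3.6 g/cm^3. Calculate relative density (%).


Relative = 3.2 / 3.6 * 100 = 88.9%

88.9


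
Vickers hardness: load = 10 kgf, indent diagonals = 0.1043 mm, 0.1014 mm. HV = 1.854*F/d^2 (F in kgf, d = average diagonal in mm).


d_avg = (0.1043+0.1014)/2 = 0.10285 mm
HV = 1.854*10/0.10285^2 = 1753

1753


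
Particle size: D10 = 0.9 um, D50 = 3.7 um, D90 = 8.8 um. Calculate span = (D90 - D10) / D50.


Span = (8.8 - 0.9) / 3.7 = 7.9 / 3.7 = 2.135

2.135


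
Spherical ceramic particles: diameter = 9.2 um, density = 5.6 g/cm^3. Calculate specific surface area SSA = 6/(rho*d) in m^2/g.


SSA = 6 / (5.6 * 9.2) = 0.116 m^2/g

0.116


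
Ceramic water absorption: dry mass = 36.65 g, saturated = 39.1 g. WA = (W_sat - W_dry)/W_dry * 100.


WA = (39.1 - 36.65) / 36.65 * 100 = 6.68%

6.68


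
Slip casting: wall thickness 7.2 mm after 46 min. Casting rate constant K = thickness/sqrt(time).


K = 7.2 / sqrt(46) = 7.2 / 6.7823 = 1.062 mm/min^0.5

1.062


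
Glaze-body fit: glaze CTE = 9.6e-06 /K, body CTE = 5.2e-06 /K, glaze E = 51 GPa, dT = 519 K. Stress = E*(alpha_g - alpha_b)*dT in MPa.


Stress = 51*1000*(9.6e-06 - 5.2e-06)*519 = 116.5 MPa

116.5


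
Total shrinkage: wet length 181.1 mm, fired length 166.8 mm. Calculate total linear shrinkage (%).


TS = (181.1 - 166.8) / 181.1 * 100 = 7.9%

7.9


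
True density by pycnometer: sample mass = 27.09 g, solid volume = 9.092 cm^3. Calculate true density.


TD = 27.09 / 9.092 = 2.98 g/cm^3

2.98


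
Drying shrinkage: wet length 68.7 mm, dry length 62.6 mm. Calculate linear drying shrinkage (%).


DS = (68.7 - 62.6) / 68.7 * 100 = 8.88%

8.88


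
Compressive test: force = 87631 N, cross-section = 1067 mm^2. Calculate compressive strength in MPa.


CS = 87631 / 1067 = 82.1 MPa

82.1


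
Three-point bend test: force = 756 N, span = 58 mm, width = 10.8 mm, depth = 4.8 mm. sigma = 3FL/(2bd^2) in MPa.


sigma = 3*756*58/(2*10.8*4.8^2) = 264.3 MPa

264.3


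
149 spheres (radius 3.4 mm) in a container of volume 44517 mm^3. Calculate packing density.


V_sphere = 4/3*pi*3.4^3 = 164.6362 mm^3
Total V = 149*164.6362 = 24530.7938 mm^3
PD = 24530.7938 / 44517 = 0.551

0.551


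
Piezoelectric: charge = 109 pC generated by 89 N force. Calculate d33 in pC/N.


d33 = 109 / 89 = 1.2 pC/N

1.2


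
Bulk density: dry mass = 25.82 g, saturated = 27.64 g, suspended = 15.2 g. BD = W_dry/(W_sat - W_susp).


BD = 25.82 / (27.64 - 15.2) = 25.82 / 12.44 = 2.076 g/cm^3

2.076


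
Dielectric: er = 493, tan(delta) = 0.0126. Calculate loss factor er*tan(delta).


Loss = 493 * 0.0126 = 6.212

6.212


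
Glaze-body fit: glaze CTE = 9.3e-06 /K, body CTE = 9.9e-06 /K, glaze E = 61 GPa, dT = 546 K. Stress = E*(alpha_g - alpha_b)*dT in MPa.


Stress = 61*1000*(9.3e-06 - 9.9e-06)*546 = -20.0 MPa

-20.0


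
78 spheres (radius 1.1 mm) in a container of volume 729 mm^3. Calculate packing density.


V_sphere = 4/3*pi*1.1^3 = 5.5753 mm^3
Total V = 78*5.5753 = 434.8734 mm^3
PD = 434.8734 / 729 = 0.597

0.597


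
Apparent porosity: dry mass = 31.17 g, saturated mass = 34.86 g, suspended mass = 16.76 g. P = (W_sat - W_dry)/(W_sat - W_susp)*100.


P = (34.86 - 31.17) / (34.86 - 16.76) * 100 = 3.69 / 18.1 * 100 = 20.4%

20.4


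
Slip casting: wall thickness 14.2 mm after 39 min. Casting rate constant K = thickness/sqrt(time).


K = 14.2 / sqrt(39) = 14.2 / 6.245 = 2.274 mm/min^0.5

2.274


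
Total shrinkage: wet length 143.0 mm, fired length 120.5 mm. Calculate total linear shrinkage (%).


TS = (143.0 - 120.5) / 143.0 * 100 = 15.73%

15.73


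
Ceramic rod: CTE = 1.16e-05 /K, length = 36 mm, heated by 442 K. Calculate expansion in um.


dL = 1.16e-05 * 36 * 442 * 1000 = 184.579 um

184.579


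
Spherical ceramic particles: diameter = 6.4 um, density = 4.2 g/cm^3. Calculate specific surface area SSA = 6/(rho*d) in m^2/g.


SSA = 6 / (4.2 * 6.4) = 0.223 m^2/g

0.223


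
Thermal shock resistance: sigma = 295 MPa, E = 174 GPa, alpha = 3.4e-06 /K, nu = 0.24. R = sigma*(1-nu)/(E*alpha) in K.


R = 295*(1-0.24)/(174*1000*3.4e-06) = 379 K

379


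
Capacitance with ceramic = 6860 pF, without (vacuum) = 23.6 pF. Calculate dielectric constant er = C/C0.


er = 6860 / 23.6 = 290.68

290.68


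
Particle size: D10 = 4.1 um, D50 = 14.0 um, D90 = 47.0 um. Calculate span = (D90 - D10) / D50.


Span = (47.0 - 4.1) / 14.0 = 42.9 / 14.0 = 3.064

3.064


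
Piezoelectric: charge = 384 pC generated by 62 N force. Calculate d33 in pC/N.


d33 = 384 / 62 = 6.2 pC/N

6.2


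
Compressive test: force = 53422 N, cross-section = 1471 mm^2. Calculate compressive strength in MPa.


CS = 53422 / 1471 = 36.3 MPa

36.3


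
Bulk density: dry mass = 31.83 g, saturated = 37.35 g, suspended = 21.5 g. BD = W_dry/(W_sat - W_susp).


BD = 31.83 / (37.35 - 21.5) = 31.83 / 15.85 = 2.008 g/cm^3

2.008


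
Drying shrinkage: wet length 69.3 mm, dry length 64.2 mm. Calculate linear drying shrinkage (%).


DS = (69.3 - 64.2) / 69.3 * 100 = 7.36%

7.36


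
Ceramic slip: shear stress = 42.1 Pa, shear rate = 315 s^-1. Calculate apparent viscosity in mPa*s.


eta = tau/gamma * 1000 = 42.1/315 * 1000 = 133.7 mPa*s

133.7


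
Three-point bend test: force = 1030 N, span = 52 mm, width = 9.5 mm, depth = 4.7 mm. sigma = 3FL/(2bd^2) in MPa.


sigma = 3*1030*52/(2*9.5*4.7^2) = 382.8 MPa

382.8


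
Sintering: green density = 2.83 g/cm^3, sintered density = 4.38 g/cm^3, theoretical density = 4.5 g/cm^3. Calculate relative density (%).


Relative = 4.38 / 4.5 * 100 = 97.3%

97.3


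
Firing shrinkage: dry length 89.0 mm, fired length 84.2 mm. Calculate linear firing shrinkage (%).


FS = (89.0 - 84.2) / 89.0 * 100 = 5.39%

5.39


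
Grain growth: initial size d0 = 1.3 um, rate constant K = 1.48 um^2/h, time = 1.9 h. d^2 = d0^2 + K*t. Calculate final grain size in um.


d^2 = 1.3^2 + 1.48*1.9 = 4.502
d = sqrt(4.502) = 2.12 um

2.12


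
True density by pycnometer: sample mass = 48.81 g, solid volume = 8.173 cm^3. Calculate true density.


TD = 48.81 / 8.173 = 5.972 g/cm^3

5.972


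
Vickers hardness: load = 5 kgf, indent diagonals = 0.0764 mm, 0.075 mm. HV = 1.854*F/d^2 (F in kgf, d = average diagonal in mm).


d_avg = (0.0764+0.075)/2 = 0.0757 mm
HV = 1.854*5/0.0757^2 = 1618

1618


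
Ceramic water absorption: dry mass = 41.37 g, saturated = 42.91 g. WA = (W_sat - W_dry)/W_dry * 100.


WA = (42.91 - 41.37) / 41.37 * 100 = 3.72%

3.72


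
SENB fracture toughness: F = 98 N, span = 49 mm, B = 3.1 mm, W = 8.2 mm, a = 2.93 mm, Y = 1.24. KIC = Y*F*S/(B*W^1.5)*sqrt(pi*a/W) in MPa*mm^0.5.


KIC = 1.24*98*49/(3.1*8.2^1.5)*sqrt(pi*2.93/8.2) = 86.67

86.67


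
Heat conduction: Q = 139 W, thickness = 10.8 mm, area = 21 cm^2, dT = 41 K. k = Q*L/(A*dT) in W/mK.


k = 139*10.8/1000/(21/10000*41) = 17.44 W/mK

17.44


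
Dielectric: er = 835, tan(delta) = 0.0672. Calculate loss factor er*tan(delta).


Loss = 835 * 0.0672 = 56.112

56.112


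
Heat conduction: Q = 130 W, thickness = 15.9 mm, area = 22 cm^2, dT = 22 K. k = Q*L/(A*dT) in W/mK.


k = 130*15.9/1000/(22/10000*22) = 42.71 W/mK

42.71


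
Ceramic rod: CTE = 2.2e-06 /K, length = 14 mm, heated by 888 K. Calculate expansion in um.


dL = 2.2e-06 * 14 * 888 * 1000 = 27.35 um

27.35


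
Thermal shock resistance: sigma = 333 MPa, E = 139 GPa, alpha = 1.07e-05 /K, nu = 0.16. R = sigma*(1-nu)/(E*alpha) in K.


R = 333*(1-0.16)/(139*1000*1.07e-05) = 188 K

188


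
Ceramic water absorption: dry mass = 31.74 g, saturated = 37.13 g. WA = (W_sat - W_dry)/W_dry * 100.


WA = (37.13 - 31.74) / 31.74 * 100 = 16.98%

16.98


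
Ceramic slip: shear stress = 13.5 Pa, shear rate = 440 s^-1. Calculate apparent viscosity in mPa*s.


eta = tau/gamma * 1000 = 13.5/440 * 1000 = 30.7 mPa*s

30.7


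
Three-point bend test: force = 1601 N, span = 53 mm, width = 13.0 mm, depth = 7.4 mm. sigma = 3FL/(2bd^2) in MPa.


sigma = 3*1601*53/(2*13.0*7.4^2) = 178.8 MPa

178.8


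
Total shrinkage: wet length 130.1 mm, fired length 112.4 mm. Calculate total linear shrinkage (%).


TS = (130.1 - 112.4) / 130.1 * 100 = 13.6%

13.6


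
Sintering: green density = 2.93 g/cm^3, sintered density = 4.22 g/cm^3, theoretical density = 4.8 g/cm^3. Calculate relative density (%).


Relative = 4.22 / 4.8 * 100 = 87.9%

87.9


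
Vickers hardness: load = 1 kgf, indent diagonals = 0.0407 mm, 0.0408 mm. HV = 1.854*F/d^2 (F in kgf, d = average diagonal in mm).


d_avg = (0.0407+0.0408)/2 = 0.04075 mm
HV = 1.854*1/0.04075^2 = 1116

1116


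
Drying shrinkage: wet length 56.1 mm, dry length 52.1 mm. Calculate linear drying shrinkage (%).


DS = (56.1 - 52.1) / 56.1 * 100 = 7.13%

7.13


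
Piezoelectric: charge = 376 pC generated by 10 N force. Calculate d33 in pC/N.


d33 = 376 / 10 = 37.6 pC/N

37.6


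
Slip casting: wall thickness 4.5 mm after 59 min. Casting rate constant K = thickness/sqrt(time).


K = 4.5 / sqrt(59) = 4.5 / 7.6811 = 0.586 mm/min^0.5

0.586


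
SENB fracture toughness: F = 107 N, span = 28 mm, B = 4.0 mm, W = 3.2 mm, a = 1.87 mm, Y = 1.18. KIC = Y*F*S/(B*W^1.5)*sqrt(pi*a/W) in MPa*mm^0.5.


KIC = 1.18*107*28/(4.0*3.2^1.5)*sqrt(pi*1.87/3.2) = 209.2

209.2


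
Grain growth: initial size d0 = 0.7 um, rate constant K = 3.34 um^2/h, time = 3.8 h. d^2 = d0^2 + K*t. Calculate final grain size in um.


d^2 = 0.7^2 + 3.34*3.8 = 13.182
d = sqrt(13.182) = 3.63 um

3.63


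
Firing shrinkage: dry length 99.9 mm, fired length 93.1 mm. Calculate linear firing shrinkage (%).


FS = (99.9 - 93.1) / 99.9 * 100 = 6.81%

6.81


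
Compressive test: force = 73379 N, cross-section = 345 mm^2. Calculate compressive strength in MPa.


CS = 73379 / 345 = 212.7 MPa

212.7


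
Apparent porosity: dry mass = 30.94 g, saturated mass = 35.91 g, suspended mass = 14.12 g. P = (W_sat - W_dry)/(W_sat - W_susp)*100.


P = (35.91 - 30.94) / (35.91 - 14.12) * 100 = 4.97 / 21.79 * 100 = 22.8%

22.8


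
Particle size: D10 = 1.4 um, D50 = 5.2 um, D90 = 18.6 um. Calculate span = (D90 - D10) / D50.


Span = (18.6 - 1.4) / 5.2 = 17.2 / 5.2 = 3.308

3.308


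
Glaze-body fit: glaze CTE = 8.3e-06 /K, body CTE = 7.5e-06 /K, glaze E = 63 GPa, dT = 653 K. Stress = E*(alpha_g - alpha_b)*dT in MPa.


Stress = 63*1000*(8.3e-06 - 7.5e-06)*653 = 32.9 MPa

32.9


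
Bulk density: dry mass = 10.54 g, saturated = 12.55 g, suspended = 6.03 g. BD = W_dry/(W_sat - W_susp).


BD = 10.54 / (12.55 - 6.03) = 10.54 / 6.52 = 1.617 g/cm^3

1.617


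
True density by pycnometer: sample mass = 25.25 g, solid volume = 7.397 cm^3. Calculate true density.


TD = 25.25 / 7.397 = 3.414 g/cm^3

3.414


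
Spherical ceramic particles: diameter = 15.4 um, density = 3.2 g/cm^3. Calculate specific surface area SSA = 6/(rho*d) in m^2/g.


SSA = 6 / (3.2 * 15.4) = 0.122 m^2/g

0.122


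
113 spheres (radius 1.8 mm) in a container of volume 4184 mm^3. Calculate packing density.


V_sphere = 4/3*pi*1.8^3 = 24.429 mm^3
Total V = 113*24.429 = 2760.477 mm^3
PD = 2760.477 / 4184 = 0.66

0.66


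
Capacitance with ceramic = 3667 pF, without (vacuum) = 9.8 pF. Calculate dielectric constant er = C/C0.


er = 3667 / 9.8 = 374.18

374.18


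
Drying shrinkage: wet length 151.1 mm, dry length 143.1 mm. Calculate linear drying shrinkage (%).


DS = (151.1 - 143.1) / 151.1 * 100 = 5.29%

5.29


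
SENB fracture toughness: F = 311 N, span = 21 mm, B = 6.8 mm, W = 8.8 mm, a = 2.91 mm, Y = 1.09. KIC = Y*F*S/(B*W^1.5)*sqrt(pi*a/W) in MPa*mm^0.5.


KIC = 1.09*311*21/(6.8*8.8^1.5)*sqrt(pi*2.91/8.8) = 40.87

40.87


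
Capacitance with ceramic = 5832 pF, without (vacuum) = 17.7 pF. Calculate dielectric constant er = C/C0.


er = 5832 / 17.7 = 329.49

329.49


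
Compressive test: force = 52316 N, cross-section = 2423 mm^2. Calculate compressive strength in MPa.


CS = 52316 / 2423 = 21.6 MPa

21.6


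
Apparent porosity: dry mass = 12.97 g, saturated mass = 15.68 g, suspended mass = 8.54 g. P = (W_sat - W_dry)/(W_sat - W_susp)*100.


P = (15.68 - 12.97) / (15.68 - 8.54) * 100 = 2.71 / 7.14 * 100 = 38.0%

38.0


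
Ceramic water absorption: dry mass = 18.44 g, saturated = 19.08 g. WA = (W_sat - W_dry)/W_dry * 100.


WA = (19.08 - 18.44) / 18.44 * 100 = 3.47%

3.47


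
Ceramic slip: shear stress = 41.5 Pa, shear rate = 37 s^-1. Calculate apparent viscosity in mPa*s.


eta = tau/gamma * 1000 = 41.5/37 * 1000 = 1121.6 mPa*s

1121.6


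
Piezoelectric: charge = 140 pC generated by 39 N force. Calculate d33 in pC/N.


d33 = 140 / 39 = 3.6 pC/N

3.6


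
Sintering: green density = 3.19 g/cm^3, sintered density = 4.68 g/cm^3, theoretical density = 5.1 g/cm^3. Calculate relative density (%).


Relative = 4.68 / 5.1 * 100 = 91.8%

91.8


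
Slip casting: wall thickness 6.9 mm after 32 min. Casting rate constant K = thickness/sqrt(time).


K = 6.9 / sqrt(32) = 6.9 / 5.6569 = 1.22 mm/min^0.5

1.22


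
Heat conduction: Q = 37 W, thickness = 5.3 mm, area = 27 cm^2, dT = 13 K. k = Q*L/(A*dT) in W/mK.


k = 37*5.3/1000/(27/10000*13) = 5.59 W/mK

5.59


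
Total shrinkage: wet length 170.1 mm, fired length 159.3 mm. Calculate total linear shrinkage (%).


TS = (170.1 - 159.3) / 170.1 * 100 = 6.35%

6.35


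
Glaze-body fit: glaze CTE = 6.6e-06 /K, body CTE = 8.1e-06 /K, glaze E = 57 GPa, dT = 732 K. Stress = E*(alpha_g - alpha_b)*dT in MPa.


Stress = 57*1000*(6.6e-06 - 8.1e-06)*732 = -62.6 MPa

-62.6


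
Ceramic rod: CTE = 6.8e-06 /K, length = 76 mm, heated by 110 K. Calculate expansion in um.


dL = 6.8e-06 * 76 * 110 * 1000 = 56.848 um

56.848


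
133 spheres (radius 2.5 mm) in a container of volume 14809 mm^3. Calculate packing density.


V_sphere = 4/3*pi*2.5^3 = 65.4498 mm^3
Total V = 133*65.4498 = 8704.8234 mm^3
PD = 8704.8234 / 14809 = 0.588

0.588


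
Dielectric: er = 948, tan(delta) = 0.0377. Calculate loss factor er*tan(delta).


Loss = 948 * 0.0377 = 35.74

35.74


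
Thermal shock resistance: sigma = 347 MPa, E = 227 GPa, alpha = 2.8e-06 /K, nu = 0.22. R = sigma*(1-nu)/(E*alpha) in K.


R = 347*(1-0.22)/(227*1000*2.8e-06) = 426 K

426


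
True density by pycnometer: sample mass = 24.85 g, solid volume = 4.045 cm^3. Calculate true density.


TD = 24.85 / 4.045 = 6.143 g/cm^3

6.143


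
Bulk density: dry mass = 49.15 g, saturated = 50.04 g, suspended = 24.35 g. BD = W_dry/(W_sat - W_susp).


BD = 49.15 / (50.04 - 24.35) = 49.15 / 25.69 = 1.913 g/cm^3

1.913


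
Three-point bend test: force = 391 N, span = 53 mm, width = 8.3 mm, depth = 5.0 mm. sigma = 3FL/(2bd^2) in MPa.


sigma = 3*391*53/(2*8.3*5.0^2) = 149.8 MPa

149.8


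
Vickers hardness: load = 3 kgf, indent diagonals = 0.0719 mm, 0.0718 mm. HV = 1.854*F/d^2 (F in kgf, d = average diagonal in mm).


d_avg = (0.0719+0.0718)/2 = 0.07185 mm
HV = 1.854*3/0.07185^2 = 1077

1077


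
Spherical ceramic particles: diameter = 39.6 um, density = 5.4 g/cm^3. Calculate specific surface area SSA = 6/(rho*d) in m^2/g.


SSA = 6 / (5.4 * 39.6) = 0.028 m^2/g

0.028


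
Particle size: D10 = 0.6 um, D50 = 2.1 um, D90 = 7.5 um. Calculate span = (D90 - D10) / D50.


Span = (7.5 - 0.6) / 2.1 = 6.9 / 2.1 = 3.286

3.286


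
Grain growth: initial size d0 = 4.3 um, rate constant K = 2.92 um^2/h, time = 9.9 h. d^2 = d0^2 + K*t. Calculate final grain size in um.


d^2 = 4.3^2 + 2.92*9.9 = 47.398
d = sqrt(47.398) = 6.88 um

6.88


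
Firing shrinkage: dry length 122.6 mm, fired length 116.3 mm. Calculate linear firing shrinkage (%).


FS = (122.6 - 116.3) / 122.6 * 100 = 5.14%

5.14


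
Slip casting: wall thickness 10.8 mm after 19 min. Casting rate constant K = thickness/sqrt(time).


K = 10.8 / sqrt(19) = 10.8 / 4.3589 = 2.478 mm/min^0.5

2.478


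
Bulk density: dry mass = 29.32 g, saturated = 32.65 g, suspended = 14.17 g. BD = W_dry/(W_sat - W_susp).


BD = 29.32 / (32.65 - 14.17) = 29.32 / 18.48 = 1.587 g/cm^3

1.587


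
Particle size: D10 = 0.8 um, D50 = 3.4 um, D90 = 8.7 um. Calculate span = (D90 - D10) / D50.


Span = (8.7 - 0.8) / 3.4 = 7.9 / 3.4 = 2.324

2.324


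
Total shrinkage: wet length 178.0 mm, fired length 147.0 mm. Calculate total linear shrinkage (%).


TS = (178.0 - 147.0) / 178.0 * 100 = 17.42%

17.42


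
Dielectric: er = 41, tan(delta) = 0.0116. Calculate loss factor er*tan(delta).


Loss = 41 * 0.0116 = 0.476

0.476


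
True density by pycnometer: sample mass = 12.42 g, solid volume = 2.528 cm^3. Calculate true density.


TD = 12.42 / 2.528 = 4.913 g/cm^3

4.913


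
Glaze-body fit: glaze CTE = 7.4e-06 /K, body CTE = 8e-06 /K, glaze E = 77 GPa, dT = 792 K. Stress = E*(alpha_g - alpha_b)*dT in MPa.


Stress = 77*1000*(7.4e-06 - 8e-06)*792 = -36.6 MPa

-36.6


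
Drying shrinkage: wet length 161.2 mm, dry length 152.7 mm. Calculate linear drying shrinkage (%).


DS = (161.2 - 152.7) / 161.2 * 100 = 5.27%

5.27


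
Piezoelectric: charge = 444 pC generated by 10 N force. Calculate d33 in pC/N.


d33 = 444 / 10 = 44.4 pC/N

44.4


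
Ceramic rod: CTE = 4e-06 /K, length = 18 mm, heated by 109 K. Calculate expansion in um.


dL = 4e-06 * 18 * 109 * 1000 = 7.848 um

7.848


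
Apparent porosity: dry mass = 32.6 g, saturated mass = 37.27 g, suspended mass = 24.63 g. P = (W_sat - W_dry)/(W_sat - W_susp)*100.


P = (37.27 - 32.6) / (37.27 - 24.63) * 100 = 4.67 / 12.64 * 100 = 36.9%

36.9


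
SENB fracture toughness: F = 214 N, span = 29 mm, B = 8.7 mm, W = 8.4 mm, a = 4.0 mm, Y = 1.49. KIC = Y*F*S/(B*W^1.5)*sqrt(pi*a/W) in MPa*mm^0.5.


KIC = 1.49*214*29/(8.7*8.4^1.5)*sqrt(pi*4.0/8.4) = 53.4

53.4


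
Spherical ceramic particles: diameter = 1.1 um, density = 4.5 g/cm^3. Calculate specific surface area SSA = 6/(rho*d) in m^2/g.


SSA = 6 / (4.5 * 1.1) = 1.212 m^2/g

1.212


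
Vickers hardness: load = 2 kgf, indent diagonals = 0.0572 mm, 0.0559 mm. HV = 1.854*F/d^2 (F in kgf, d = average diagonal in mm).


d_avg = (0.0572+0.0559)/2 = 0.05655 mm
HV = 1.854*2/0.05655^2 = 1160

1160


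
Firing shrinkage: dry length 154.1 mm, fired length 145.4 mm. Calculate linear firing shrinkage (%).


FS = (154.1 - 145.4) / 154.1 * 100 = 5.65%

5.65


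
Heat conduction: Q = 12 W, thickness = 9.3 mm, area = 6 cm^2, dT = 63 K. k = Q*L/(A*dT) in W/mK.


k = 12*9.3/1000/(6/10000*63) = 2.95 W/mK

2.95


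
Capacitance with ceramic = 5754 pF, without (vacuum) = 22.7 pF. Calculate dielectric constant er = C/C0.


er = 5754 / 22.7 = 253.48

253.48


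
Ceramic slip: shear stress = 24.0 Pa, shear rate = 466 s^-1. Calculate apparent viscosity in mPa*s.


eta = tau/gamma * 1000 = 24.0/466 * 1000 = 51.5 mPa*s

51.5


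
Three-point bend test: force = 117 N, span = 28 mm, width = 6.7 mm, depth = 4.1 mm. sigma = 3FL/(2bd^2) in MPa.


sigma = 3*117*28/(2*6.7*4.1^2) = 43.6 MPa

43.6


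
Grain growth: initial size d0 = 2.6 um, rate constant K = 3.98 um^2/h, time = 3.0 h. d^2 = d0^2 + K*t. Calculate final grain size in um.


d^2 = 2.6^2 + 3.98*3.0 = 18.7
d = sqrt(18.7) = 4.32 um

4.32


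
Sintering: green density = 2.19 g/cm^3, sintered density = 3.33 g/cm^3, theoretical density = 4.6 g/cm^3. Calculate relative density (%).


Relative = 3.33 / 4.6 * 100 = 72.4%

72.4


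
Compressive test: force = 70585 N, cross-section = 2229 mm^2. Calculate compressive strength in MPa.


CS = 70585 / 2229 = 31.7 MPa

31.7


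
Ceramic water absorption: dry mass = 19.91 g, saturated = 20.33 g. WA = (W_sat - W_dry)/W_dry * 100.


WA = (20.33 - 19.91) / 19.91 * 100 = 2.11%

2.11


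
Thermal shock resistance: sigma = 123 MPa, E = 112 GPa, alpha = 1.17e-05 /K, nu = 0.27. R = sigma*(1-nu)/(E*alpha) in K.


R = 123*(1-0.27)/(112*1000*1.17e-05) = 69 K

69


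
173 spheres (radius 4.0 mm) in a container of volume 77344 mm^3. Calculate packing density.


V_sphere = 4/3*pi*4.0^3 = 268.0826 mm^3
Total V = 173*268.0826 = 46378.2898 mm^3
PD = 46378.2898 / 77344 = 0.6

0.6


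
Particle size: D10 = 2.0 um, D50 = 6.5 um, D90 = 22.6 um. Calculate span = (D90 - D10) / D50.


Span = (22.6 - 2.0) / 6.5 = 20.6 / 6.5 = 3.169

3.169


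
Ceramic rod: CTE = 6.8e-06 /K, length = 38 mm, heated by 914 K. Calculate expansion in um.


dL = 6.8e-06 * 38 * 914 * 1000 = 236.178 um

236.178


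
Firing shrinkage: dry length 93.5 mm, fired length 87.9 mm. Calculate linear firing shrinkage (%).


FS = (93.5 - 87.9) / 93.5 * 100 = 5.99%

5.99


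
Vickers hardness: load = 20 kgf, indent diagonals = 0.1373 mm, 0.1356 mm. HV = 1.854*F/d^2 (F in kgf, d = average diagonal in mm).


d_avg = (0.1373+0.1356)/2 = 0.13645 mm
HV = 1.854*20/0.13645^2 = 1992

1992


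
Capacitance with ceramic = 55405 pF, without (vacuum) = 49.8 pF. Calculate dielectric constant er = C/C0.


er = 55405 / 49.8 = 1112.55

1112.55


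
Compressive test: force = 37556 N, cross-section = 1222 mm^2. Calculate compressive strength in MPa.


CS = 37556 / 1222 = 30.7 MPa

30.7


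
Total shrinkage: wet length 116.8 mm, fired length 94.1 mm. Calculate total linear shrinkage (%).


TS = (116.8 - 94.1) / 116.8 * 100 = 19.43%

19.43


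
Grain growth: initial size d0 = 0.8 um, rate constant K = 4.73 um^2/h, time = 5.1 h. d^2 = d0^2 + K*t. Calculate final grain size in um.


d^2 = 0.8^2 + 4.73*5.1 = 24.763
d = sqrt(24.763) = 4.98 um

4.98


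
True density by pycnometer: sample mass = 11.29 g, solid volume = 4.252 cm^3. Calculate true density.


TD = 11.29 / 4.252 = 2.655 g/cm^3

2.655


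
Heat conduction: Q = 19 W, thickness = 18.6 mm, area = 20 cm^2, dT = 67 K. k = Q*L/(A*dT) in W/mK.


k = 19*18.6/1000/(20/10000*67) = 2.64 W/mK

2.64


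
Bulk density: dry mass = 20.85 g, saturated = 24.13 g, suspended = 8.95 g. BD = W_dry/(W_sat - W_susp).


BD = 20.85 / (24.13 - 8.95) = 20.85 / 15.18 = 1.374 g/cm^3

1.374


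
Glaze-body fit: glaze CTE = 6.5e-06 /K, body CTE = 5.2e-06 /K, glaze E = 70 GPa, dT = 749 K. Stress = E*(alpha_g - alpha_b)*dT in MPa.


Stress = 70*1000*(6.5e-06 - 5.2e-06)*749 = 68.2 MPa

68.2


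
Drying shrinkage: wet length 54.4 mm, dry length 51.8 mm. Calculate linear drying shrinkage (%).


DS = (54.4 - 51.8) / 54.4 * 100 = 4.78%

4.78


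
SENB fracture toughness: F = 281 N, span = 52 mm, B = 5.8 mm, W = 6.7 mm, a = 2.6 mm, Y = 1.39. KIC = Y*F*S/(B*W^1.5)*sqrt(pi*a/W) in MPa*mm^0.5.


KIC = 1.39*281*52/(5.8*6.7^1.5)*sqrt(pi*2.6/6.7) = 222.95

222.95


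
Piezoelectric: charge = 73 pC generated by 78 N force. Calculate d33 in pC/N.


d33 = 73 / 78 = 0.9 pC/N

0.9


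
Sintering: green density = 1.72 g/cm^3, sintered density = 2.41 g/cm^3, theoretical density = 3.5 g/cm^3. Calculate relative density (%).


Relative = 2.41 / 3.5 * 100 = 68.9%

68.9


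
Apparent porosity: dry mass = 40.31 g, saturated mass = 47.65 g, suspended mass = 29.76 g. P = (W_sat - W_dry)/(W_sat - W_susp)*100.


P = (47.65 - 40.31) / (47.65 - 29.76) * 100 = 7.34 / 17.89 * 100 = 41.0%

41.0


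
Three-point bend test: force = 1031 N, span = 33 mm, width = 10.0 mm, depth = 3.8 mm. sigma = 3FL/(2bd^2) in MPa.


sigma = 3*1031*33/(2*10.0*3.8^2) = 353.4 MPa

353.4


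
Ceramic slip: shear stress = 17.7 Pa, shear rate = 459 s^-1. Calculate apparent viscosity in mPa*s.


eta = tau/gamma * 1000 = 17.7/459 * 1000 = 38.6 mPa*s

38.6


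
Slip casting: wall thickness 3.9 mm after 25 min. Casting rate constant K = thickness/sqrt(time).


K = 3.9 / sqrt(25) = 3.9 / 5.0 = 0.78 mm/min^0.5

0.78


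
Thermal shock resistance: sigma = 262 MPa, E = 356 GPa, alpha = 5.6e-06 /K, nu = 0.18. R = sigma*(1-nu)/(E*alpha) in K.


R = 262*(1-0.18)/(356*1000*5.6e-06) = 108 K

108


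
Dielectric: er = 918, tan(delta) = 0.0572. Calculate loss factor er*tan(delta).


Loss = 918 * 0.0572 = 52.51

52.51


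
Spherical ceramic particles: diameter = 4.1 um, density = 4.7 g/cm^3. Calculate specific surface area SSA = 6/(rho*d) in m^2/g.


SSA = 6 / (4.7 * 4.1) = 0.311 m^2/g

0.311


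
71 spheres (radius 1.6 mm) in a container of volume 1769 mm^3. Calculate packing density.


V_sphere = 4/3*pi*1.6^3 = 17.1573 mm^3
Total V = 71*17.1573 = 1218.1683 mm^3
PD = 1218.1683 / 1769 = 0.689

0.689


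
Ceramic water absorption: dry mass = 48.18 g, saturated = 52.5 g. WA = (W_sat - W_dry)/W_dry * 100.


WA = (52.5 - 48.18) / 48.18 * 100 = 8.97%

8.97


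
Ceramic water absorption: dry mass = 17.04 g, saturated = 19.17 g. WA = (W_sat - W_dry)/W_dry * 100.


WA = (19.17 - 17.04) / 17.04 * 100 = 12.5%

12.5


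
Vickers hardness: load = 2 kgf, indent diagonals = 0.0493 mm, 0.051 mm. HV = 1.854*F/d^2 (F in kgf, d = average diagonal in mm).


d_avg = (0.0493+0.051)/2 = 0.05015 mm
HV = 1.854*2/0.05015^2 = 1474

1474


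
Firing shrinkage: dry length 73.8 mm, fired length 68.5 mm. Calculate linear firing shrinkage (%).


FS = (73.8 - 68.5) / 73.8 * 100 = 7.18%

7.18


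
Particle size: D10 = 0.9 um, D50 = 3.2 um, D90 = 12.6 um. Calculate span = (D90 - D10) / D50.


Span = (12.6 - 0.9) / 3.2 = 11.7 / 3.2 = 3.656

3.656


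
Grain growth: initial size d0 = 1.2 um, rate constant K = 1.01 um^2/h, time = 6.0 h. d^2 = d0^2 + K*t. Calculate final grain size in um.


d^2 = 1.2^2 + 1.01*6.0 = 7.5
d = sqrt(7.5) = 2.74 um

2.74


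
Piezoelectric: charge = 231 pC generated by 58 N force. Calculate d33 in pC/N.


d33 = 231 / 58 = 4.0 pC/N

4.0


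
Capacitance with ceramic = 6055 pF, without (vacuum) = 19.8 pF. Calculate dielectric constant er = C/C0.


er = 6055 / 19.8 = 305.81

305.81


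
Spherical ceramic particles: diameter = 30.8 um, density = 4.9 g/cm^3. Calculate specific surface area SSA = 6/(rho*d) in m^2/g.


SSA = 6 / (4.9 * 30.8) = 0.04 m^2/g

0.04


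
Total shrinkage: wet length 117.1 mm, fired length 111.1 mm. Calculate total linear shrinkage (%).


TS = (117.1 - 111.1) / 117.1 * 100 = 5.12%

5.12


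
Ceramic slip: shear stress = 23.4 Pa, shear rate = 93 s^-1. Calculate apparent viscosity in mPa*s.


eta = tau/gamma * 1000 = 23.4/93 * 1000 = 251.6 mPa*s

251.6


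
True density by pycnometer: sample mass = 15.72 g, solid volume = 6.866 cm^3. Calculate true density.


TD = 15.72 / 6.866 = 2.29 g/cm^3

2.29


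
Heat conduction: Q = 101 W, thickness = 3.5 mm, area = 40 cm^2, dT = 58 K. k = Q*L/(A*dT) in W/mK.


k = 101*3.5/1000/(40/10000*58) = 1.52 W/mK

1.52


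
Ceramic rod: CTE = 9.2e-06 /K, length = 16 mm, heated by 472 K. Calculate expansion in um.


dL = 9.2e-06 * 16 * 472 * 1000 = 69.478 um

69.478


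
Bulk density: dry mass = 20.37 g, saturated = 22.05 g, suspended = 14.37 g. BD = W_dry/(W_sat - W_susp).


BD = 20.37 / (22.05 - 14.37) = 20.37 / 7.68 = 2.652 g/cm^3

2.652


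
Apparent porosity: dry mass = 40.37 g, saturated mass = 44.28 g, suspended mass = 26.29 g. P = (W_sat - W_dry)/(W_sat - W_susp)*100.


P = (44.28 - 40.37) / (44.28 - 26.29) * 100 = 3.91 / 17.99 * 100 = 21.7%

21.7


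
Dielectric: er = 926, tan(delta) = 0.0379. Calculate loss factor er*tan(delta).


Loss = 926 * 0.0379 = 35.095

35.095


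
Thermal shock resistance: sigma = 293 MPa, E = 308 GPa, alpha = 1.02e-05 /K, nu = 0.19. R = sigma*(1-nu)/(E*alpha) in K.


R = 293*(1-0.19)/(308*1000*1.02e-05) = 76 K

76


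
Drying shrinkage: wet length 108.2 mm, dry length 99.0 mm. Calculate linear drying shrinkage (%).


DS = (108.2 - 99.0) / 108.2 * 100 = 8.5%

8.5


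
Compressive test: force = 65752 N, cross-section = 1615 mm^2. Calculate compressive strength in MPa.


CS = 65752 / 1615 = 40.7 MPa

40.7


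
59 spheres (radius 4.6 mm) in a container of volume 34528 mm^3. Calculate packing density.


V_sphere = 4/3*pi*4.6^3 = 407.7201 mm^3
Total V = 59*407.7201 = 24055.4859 mm^3
PD = 24055.4859 / 34528 = 0.697

0.697


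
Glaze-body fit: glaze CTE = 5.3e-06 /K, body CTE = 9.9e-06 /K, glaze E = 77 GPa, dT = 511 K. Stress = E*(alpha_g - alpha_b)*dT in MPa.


Stress = 77*1000*(5.3e-06 - 9.9e-06)*511 = -181.0 MPa

-181.0


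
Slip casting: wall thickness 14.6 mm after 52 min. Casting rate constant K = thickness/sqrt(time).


K = 14.6 / sqrt(52) = 14.6 / 7.2111 = 2.025 mm/min^0.5

2.025


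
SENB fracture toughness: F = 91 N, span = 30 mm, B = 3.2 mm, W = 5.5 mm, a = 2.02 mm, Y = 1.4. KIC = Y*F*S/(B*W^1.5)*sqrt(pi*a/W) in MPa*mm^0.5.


KIC = 1.4*91*30/(3.2*5.5^1.5)*sqrt(pi*2.02/5.5) = 99.46

99.46


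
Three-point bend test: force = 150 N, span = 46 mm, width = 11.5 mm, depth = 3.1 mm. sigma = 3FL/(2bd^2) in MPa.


sigma = 3*150*46/(2*11.5*3.1^2) = 93.7 MPa

93.7


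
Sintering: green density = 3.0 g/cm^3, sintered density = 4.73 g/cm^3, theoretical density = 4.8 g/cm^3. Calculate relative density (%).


Relative = 4.73 / 4.8 * 100 = 98.5%

98.5


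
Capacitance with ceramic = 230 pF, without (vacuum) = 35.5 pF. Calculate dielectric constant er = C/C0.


er = 230 / 35.5 = 6.48

6.48


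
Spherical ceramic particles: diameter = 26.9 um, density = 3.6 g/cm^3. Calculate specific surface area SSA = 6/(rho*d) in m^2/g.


SSA = 6 / (3.6 * 26.9) = 0.062 m^2/g

0.062


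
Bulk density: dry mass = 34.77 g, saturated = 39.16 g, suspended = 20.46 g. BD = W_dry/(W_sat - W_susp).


BD = 34.77 / (39.16 - 20.46) = 34.77 / 18.7 = 1.859 g/cm^3

1.859


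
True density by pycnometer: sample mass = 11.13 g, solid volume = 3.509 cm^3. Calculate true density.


TD = 11.13 / 3.509 = 3.172 g/cm^3

3.172


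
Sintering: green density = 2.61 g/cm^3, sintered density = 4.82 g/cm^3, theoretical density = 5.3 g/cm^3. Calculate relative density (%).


Relative = 4.82 / 5.3 * 100 = 90.9%

90.9


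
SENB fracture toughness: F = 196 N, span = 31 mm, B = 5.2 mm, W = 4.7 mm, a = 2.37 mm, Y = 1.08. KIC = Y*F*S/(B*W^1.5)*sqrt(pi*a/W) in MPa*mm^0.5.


KIC = 1.08*196*31/(5.2*4.7^1.5)*sqrt(pi*2.37/4.7) = 155.88

155.88


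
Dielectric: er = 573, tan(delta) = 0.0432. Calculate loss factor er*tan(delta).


Loss = 573 * 0.0432 = 24.754

24.754


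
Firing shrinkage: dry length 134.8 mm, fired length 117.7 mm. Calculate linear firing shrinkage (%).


FS = (134.8 - 117.7) / 134.8 * 100 = 12.69%

12.69


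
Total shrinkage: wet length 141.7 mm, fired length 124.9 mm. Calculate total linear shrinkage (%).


TS = (141.7 - 124.9) / 141.7 * 100 = 11.86%

11.86


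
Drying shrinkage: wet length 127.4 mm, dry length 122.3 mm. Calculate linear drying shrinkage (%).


DS = (127.4 - 122.3) / 127.4 * 100 = 4.0%

4.0


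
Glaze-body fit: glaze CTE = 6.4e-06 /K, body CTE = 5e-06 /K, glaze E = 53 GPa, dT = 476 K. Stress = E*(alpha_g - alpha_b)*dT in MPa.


Stress = 53*1000*(6.4e-06 - 5e-06)*476 = 35.3 MPa

35.3


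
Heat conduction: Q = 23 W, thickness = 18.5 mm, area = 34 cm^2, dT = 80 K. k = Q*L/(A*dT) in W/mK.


k = 23*18.5/1000/(34/10000*80) = 1.56 W/mK

1.56


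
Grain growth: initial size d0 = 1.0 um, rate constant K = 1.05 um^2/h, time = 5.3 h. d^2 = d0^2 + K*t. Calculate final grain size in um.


d^2 = 1.0^2 + 1.05*5.3 = 6.565
d = sqrt(6.565) = 2.56 um

2.56


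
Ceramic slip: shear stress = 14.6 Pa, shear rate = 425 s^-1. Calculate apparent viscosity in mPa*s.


eta = tau/gamma * 1000 = 14.6/425 * 1000 = 34.4 mPa*s

34.4


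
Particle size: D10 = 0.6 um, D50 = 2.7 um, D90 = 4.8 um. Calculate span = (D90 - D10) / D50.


Span = (4.8 - 0.6) / 2.7 = 4.2 / 2.7 = 1.556

1.556


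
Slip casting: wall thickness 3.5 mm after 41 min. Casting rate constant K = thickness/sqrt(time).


K = 3.5 / sqrt(41) = 3.5 / 6.4031 = 0.547 mm/min^0.5

0.547


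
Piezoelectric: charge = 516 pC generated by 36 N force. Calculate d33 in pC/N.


d33 = 516 / 36 = 14.3 pC/N

14.3
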